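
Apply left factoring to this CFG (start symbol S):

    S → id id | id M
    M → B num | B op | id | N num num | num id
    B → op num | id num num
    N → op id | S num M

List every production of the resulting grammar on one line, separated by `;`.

S has alternatives sharing prefix 'id': factor to S → id S' with S' → id | M.
M has alternatives sharing prefix 'B': factor to M → B M' with M' → num | op.

S → id S'; M → id | N num num | num id | B M'; B → op num | id num num; N → op id | S num M; S' → id | M; M' → num | op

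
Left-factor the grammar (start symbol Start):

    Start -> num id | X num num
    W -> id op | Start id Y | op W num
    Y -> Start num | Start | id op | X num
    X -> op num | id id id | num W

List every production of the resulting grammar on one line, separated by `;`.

Y has alternatives sharing prefix 'Start': factor to Y → Start Y1 with Y1 → num | ε.

Start -> num id | X num num; W -> id op | Start id Y | op W num; Y -> id op | X num | Start Y1; X -> op num | id id id | num W; Y1 -> num | ε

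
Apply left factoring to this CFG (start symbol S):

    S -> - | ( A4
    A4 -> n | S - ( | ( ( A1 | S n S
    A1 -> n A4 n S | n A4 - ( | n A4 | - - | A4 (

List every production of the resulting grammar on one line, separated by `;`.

A4 has alternatives sharing prefix 'S': factor to A4 → S A4' with A4' → - ( | n S.
A1 has alternatives sharing prefix 'n A4': factor to A1 → n A4 A1' with A1' → n S | - ( | ε.

S -> - | ( A4; A4 -> n | ( ( A1 | S A4'; A1 -> - - | A4 ( | n A4 A1'; A4' -> - ( | n S; A1' -> n S | - ( | ε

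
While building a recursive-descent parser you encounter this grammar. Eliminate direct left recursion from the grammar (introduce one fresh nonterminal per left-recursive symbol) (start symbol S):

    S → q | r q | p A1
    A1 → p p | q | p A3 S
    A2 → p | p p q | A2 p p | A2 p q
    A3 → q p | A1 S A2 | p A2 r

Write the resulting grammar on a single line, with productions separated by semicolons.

S → q | r q | p A1; A1 → p p | q | p A3 S; A2 → p A2' | p p q A2'; A3 → q p | A1 S A2 | p A2 r; A2' → p p A2' | p q A2' | ε

Left recursion appears on A2.
For A2: α = {p p, p q}, β = {p, p p q}. Rewrite as A2 → β A2' and A2' → α A2' | ε.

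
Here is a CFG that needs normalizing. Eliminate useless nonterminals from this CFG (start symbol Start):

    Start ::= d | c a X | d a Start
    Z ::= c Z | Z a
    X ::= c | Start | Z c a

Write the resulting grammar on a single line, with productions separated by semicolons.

Generating nonterminals: {Start, X}.
Reachable from Start after that: {Start, X}.
Removed useless symbols: {Z} and every production mentioning them.

Start ::= d | c a X | d a Start; X ::= c | Start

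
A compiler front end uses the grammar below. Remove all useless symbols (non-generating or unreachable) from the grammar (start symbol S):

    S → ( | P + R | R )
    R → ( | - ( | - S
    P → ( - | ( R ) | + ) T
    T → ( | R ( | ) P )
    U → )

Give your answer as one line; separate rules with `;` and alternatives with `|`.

Generating nonterminals: {P, R, S, T, U}.
Reachable from S after that: {P, R, S, T}.
Removed useless symbols: {U} and every production mentioning them.

S → ( | P + R | R ); R → ( | - ( | - S; P → ( - | ( R ) | + ) T; T → ( | R ( | ) P )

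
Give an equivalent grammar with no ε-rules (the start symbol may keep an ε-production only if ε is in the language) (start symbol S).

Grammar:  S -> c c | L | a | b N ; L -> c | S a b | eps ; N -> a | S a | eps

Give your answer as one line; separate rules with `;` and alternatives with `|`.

Nullable nonterminals: {L, N, S}.
ε ∈ L(G) since S is nullable, so keep S → ε.
Expand every rule over subsets of its nullable positions: S → b N gives b N | b. L → S a b gives S a b | a b.

S -> c c | L | a | b N | b | ε; L -> c | S a b | a b; N -> a | S a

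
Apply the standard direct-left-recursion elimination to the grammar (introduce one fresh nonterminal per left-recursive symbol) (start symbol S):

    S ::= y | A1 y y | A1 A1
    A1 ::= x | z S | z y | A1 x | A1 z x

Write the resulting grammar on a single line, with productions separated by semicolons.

S ::= y | A1 y y | A1 A1; A1 ::= x A1' | z S A1' | z y A1'; A1' ::= x A1' | z x A1' | ε

Directly left-recursive nonterminal: A1.
For A1: α = {x, z x}, β = {x, z S, z y}. Rewrite as A1 → β A1' and A1' → α A1' | ε.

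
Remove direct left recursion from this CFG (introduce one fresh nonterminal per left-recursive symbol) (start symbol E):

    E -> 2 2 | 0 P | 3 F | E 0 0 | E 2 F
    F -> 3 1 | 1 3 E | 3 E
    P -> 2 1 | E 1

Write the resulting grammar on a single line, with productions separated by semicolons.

E is directly left-recursive.
For E: α = {0 0, 2 F}, β = {2 2, 0 P, 3 F}. Rewrite as E → β E' and E' → α E' | ε.

E -> 2 2 E' | 0 P E' | 3 F E'; F -> 3 1 | 1 3 E | 3 E; P -> 2 1 | E 1; E' -> 0 0 E' | 2 F E' | ε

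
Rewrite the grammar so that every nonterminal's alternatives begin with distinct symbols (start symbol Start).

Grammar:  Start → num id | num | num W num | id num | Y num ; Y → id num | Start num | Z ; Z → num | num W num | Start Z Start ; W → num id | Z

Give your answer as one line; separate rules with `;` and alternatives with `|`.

Start → id num | Y num | num Start1; Y → id num | Start num | Z; Z → Start Z Start | num Z1; W → num id | Z; Start1 → id | ε | W num; Z1 → ε | W num

Start has alternatives sharing prefix 'num': factor to Start → num Start1 with Start1 → id | ε | W num.
Z has alternatives sharing prefix 'num': factor to Z → num Z1 with Z1 → ε | W num.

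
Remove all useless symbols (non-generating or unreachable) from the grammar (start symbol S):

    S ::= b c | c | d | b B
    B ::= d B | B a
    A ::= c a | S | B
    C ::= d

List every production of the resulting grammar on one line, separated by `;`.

S ::= b c | c | d

Generating nonterminals: {A, C, S}.
Reachable from S after that: {S}.
Removed useless symbols: {A, B, C} and every production mentioning them.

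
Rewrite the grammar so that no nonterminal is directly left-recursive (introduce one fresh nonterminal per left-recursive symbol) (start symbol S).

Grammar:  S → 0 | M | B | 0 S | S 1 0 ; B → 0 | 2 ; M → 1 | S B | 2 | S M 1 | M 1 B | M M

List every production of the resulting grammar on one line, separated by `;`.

S, M are directly left-recursive.
For S: α = {1 0}, β = {0, M, B, 0 S}. Rewrite as S → β S' and S' → α S' | ε.
For M: α = {1 B, M}, β = {1, S B, 2, S M 1}. Rewrite as M → β M' and M' → α M' | ε.

S → 0 S' | M S' | B S' | 0 S S'; B → 0 | 2; M → 1 M' | S B M' | 2 M' | S M 1 M'; S' → 1 0 S' | epsilon; M' → 1 B M' | M M' | epsilon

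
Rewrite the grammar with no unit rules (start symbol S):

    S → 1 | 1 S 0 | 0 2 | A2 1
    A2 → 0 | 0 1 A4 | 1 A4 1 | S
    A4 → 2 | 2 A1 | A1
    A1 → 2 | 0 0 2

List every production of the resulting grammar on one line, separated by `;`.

Unit pairs: A2 ⇒* {S}; A4 ⇒* {A1}.
Replace each nonterminal's rules with the union of the non-unit rules of every nonterminal it unit-derives.

S → 1 | 1 S 0 | 0 2 | A2 1; A2 → 0 | 0 1 A4 | 1 A4 1 | 1 | 1 S 0 | 0 2 | A2 1; A4 → 2 | 2 A1 | 0 0 2; A1 → 2 | 0 0 2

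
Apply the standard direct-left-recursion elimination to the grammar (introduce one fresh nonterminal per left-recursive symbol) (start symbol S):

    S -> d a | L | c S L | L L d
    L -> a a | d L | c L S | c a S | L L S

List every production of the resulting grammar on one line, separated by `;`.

S -> d a | L | c S L | L L d; L -> a a L' | d L L' | c L S L' | c a S L'; L' -> L S L' | ε

L is directly left-recursive.
For L: α = {L S}, β = {a a, d L, c L S, c a S}. Rewrite as L → β L' and L' → α L' | ε.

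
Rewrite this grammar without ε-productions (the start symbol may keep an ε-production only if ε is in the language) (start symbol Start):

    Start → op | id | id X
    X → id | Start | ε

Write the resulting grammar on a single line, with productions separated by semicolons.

Start → op | id | id X; X → id | Start

Nullable nonterminals: {X}.
ε ∉ L(G), so no ε-production is kept.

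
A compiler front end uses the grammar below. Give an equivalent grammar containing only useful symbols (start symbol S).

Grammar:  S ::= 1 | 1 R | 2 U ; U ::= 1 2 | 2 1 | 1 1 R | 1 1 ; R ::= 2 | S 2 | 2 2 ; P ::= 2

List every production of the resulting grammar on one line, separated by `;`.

Generating nonterminals: {P, R, S, U}.
Reachable from S after that: {R, S, U}.
Removed useless symbols: {P} and every production mentioning them.

S ::= 1 | 1 R | 2 U; U ::= 1 2 | 2 1 | 1 1 R | 1 1; R ::= 2 | S 2 | 2 2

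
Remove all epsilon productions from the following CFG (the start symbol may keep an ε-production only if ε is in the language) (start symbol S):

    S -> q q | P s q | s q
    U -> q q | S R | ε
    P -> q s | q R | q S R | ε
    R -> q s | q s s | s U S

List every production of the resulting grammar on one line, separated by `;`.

Nullable nonterminals: {P, U}.
ε ∉ L(G), so no ε-production is kept.
Expand every rule over subsets of its nullable positions: S → P s q gives P s q | s q. R → s U S gives s U S | s S.

S -> q q | P s q | s q; U -> q q | S R; P -> q s | q R | q S R; R -> q s | q s s | s U S | s S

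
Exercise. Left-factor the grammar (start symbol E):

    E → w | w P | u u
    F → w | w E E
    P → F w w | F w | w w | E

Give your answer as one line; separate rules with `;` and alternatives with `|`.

E has alternatives sharing prefix 'w': factor to E → w E' with E' → ε | P.
F has alternatives sharing prefix 'w': factor to F → w F' with F' → ε | E E.
P has alternatives sharing prefix 'F w': factor to P → F w P' with P' → w | ε.

E → u u | w E'; F → w F'; P → w w | E | F w P'; E' → ε | P; F' → ε | E E; P' → w | ε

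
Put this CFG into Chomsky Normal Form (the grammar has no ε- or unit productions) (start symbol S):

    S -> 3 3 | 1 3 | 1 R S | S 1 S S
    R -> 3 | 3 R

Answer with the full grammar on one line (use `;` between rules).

Introduce a nonterminal for each terminal appearing in a rule of length ≥ 2: X1 → 3, X2 → 1.
Binarize each right-hand side of length ≥ 3 by chaining fresh nonterminals (Y1, Y2, …): affected rules were S → X2 R S; S → S X2 S S.

S -> X1 X1 | X2 X1 | X2 Y1 | S Y2; R -> 3 | X1 R; X1 -> 3; X2 -> 1; Y1 -> R S; Y2 -> X2 Y3; Y3 -> S S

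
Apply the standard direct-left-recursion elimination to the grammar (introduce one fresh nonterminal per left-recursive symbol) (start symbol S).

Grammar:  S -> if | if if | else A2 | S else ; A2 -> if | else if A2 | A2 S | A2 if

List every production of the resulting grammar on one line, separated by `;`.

Left recursion appears on S, A2.
For S: α = {else}, β = {if, if if, else A2}. Rewrite as S → β S' and S' → α S' | ε.
For A2: α = {S, if}, β = {if, else if A2}. Rewrite as A2 → β A2' and A2' → α A2' | ε.

S -> if S' | if if S' | else A2 S'; A2 -> if A2' | else if A2 A2'; S' -> else S' | ε; A2' -> S A2' | if A2' | ε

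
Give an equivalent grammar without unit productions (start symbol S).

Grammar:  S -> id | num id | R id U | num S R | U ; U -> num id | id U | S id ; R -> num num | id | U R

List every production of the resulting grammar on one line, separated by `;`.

Unit pairs: S ⇒* {U}.
For every A with A ⇒* B via unit rules, add B's non-unit alternatives to A; then delete every rule of the form X → Y.

S -> num id | id U | S id | id | R id U | num S R; U -> num id | id U | S id; R -> num num | id | U R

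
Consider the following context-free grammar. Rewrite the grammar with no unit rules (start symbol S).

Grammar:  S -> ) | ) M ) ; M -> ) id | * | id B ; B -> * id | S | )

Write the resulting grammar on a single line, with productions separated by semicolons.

S -> ) | ) M ); M -> ) id | * | id B; B -> * id | ) | ) M )

Unit pairs: B ⇒* {S}.
Replace each nonterminal's rules with the union of the non-unit rules of every nonterminal it unit-derives.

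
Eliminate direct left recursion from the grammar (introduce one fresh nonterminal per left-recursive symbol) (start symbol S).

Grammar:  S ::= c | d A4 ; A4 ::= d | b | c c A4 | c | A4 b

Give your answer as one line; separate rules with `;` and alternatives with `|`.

Directly left-recursive nonterminal: A4.
For A4: α = {b}, β = {d, b, c c A4, c}. Rewrite as A4 → β A4' and A4' → α A4' | ε.

S ::= c | d A4; A4 ::= d A4' | b A4' | c c A4 A4' | c A4'; A4' ::= b A4' | ε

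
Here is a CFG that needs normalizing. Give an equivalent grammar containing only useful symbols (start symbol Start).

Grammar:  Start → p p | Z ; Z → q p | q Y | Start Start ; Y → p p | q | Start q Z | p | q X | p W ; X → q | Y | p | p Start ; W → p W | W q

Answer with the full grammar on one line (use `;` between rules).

Generating nonterminals: {Start, X, Y, Z}.
Reachable from Start after that: {Start, X, Y, Z}.
Removed useless symbols: {W} and every production mentioning them.

Start → p p | Z; Z → q p | q Y | Start Start; Y → p p | q | Start q Z | p | q X; X → q | Y | p | p Start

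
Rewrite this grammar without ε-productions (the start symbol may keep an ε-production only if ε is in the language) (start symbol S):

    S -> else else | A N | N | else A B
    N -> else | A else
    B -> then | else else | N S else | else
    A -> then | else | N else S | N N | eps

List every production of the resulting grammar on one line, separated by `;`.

Nullable nonterminals: {A}.
ε ∉ L(G), so no ε-production is kept.
For each production, add variants omitting each subset of nullable occurrences: S → A N gives A N | N. S → else A B gives else A B | else B.

S -> else else | A N | N | else A B | else B; N -> else | A else; B -> then | else else | N S else | else; A -> then | else | N else S | N N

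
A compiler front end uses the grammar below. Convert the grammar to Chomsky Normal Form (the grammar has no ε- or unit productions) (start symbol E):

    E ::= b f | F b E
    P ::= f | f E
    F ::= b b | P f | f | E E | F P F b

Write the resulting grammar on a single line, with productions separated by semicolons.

E ::= X1 X2 | F Y1; P ::= f | X2 E; F ::= X1 X1 | P X2 | f | E E | F Y2; X1 ::= b; X2 ::= f; Y1 ::= X1 E; Y2 ::= P Y3; Y3 ::= F X1

Introduce a nonterminal for each terminal appearing in a rule of length ≥ 2: X1 → b, X2 → f.
Binarize each right-hand side of length ≥ 3 by chaining fresh nonterminals (Y1, Y2, …): affected rules were E → F X1 E; F → F P F X1.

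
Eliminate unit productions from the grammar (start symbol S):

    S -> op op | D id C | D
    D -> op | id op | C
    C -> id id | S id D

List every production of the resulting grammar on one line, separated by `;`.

Unit pairs: D ⇒* {C}; S ⇒* {C, D}.
For every A with A ⇒* B via unit rules, add B's non-unit alternatives to A; then delete every rule of the form X → Y.

S -> op | id op | id id | S id D | op op | D id C; D -> id id | S id D | op | id op; C -> id id | S id D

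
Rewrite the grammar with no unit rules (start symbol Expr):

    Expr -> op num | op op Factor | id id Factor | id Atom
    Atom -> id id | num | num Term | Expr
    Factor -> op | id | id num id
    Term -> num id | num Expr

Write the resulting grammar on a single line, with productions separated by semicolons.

Unit pairs: Atom ⇒* {Expr}.
For every A with A ⇒* B via unit rules, add B's non-unit alternatives to A; then delete every rule of the form X → Y.

Expr -> op num | op op Factor | id id Factor | id Atom; Atom -> id id | num | num Term | op num | op op Factor | id id Factor | id Atom; Factor -> op | id | id num id; Term -> num id | num Expr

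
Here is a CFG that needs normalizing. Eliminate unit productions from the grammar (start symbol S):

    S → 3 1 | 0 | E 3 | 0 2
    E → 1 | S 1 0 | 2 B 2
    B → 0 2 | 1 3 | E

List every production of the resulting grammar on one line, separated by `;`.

Unit pairs: B ⇒* {E}.
Replace each nonterminal's rules with the union of the non-unit rules of every nonterminal it unit-derives.

S → 3 1 | 0 | E 3 | 0 2; E → 1 | S 1 0 | 2 B 2; B → 0 2 | 1 3 | 1 | S 1 0 | 2 B 2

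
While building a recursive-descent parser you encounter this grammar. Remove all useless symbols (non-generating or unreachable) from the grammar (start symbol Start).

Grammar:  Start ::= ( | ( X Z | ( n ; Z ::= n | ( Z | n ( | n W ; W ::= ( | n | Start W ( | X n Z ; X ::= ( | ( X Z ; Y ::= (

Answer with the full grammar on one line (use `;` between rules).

Generating nonterminals: {Start, W, X, Y, Z}.
Reachable from Start after that: {Start, W, X, Z}.
Removed useless symbols: {Y} and every production mentioning them.

Start ::= ( | ( X Z | ( n; Z ::= n | ( Z | n ( | n W; W ::= ( | n | Start W ( | X n Z; X ::= ( | ( X Z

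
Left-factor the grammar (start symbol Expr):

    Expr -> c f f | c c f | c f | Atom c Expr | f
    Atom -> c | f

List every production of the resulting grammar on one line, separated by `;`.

Expr has alternatives sharing prefix 'c': factor to Expr → c Expr1 with Expr1 → f f | c f | f.
Expr1 has alternatives sharing prefix 'f': factor to Expr1 → f Expr11 with Expr11 → f | ε.

Expr -> Atom c Expr | f | c Expr1; Atom -> c | f; Expr1 -> c f | f Expr11; Expr11 -> f | ε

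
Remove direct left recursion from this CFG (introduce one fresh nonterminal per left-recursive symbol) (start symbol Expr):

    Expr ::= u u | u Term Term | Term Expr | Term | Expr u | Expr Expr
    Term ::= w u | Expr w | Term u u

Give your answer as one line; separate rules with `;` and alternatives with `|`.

Left recursion appears on Expr, Term.
For Expr: α = {u, Expr}, β = {u u, u Term Term, Term Expr, Term}. Rewrite as Expr → β Expr1 and Expr1 → α Expr1 | ε.
For Term: α = {u u}, β = {w u, Expr w}. Rewrite as Term → β Term1 and Term1 → α Term1 | ε.

Expr ::= u u Expr1 | u Term Term Expr1 | Term Expr Expr1 | Term Expr1; Term ::= w u Term1 | Expr w Term1; Expr1 ::= u Expr1 | Expr Expr1 | ε; Term1 ::= u u Term1 | ε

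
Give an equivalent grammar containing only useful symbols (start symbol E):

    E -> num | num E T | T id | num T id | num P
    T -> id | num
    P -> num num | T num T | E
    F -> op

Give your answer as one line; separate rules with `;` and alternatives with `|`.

E -> num | num E T | T id | num T id | num P; T -> id | num; P -> num num | T num T | E

Generating nonterminals: {E, F, P, T}.
Reachable from E after that: {E, P, T}.
Removed useless symbols: {F} and every production mentioning them.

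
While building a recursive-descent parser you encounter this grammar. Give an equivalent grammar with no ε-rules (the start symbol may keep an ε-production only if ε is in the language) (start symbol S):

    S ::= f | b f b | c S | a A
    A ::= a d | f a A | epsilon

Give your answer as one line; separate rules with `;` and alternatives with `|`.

S ::= f | b f b | c S | a A | a; A ::= a d | f a A | f a

Nullable set = {A}.
ε ∉ L(G), so no ε-production is kept.
Add the nullable-subset variants: S → a A gives a A | a. A → f a A gives f a A | f a.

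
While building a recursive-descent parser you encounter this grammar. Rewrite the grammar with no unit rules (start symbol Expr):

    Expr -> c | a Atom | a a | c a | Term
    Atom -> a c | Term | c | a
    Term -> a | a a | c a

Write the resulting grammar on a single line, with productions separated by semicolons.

Expr -> a | a a | c a | c | a Atom; Atom -> a | a a | c a | a c | c; Term -> a | a a | c a

Unit pairs: Atom ⇒* {Term}; Expr ⇒* {Term}.
For each unit pair (A, B), copy every non-unit production of B to A, then drop all unit productions.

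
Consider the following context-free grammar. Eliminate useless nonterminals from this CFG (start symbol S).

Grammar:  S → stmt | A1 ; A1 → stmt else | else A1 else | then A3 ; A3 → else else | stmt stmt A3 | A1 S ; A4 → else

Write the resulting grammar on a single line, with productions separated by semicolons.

S → stmt | A1; A1 → stmt else | else A1 else | then A3; A3 → else else | stmt stmt A3 | A1 S

Generating nonterminals: {A1, A3, A4, S}.
Reachable from S after that: {A1, A3, S}.
Removed useless symbols: {A4} and every production mentioning them.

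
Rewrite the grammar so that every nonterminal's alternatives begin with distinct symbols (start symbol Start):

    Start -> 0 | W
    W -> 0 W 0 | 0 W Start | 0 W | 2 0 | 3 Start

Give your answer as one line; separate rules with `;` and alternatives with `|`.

Start -> 0 | W; W -> 2 0 | 3 Start | 0 W W1; W1 -> 0 | Start | ε

W has alternatives sharing prefix '0 W': factor to W → 0 W W1 with W1 → 0 | Start | ε.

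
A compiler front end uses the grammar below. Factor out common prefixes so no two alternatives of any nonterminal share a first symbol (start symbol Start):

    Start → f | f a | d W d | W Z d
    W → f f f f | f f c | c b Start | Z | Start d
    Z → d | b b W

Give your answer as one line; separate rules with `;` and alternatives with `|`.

Start → d W d | W Z d | f Start1; W → c b Start | Z | Start d | f f W1; Z → d | b b W; Start1 → ε | a; W1 → f f | c

Start has alternatives sharing prefix 'f': factor to Start → f Start1 with Start1 → ε | a.
W has alternatives sharing prefix 'f f': factor to W → f f W1 with W1 → f f | c.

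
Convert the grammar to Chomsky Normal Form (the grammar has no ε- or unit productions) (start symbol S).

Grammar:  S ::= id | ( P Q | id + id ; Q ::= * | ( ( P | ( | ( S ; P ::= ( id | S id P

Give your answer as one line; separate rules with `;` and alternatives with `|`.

Introduce a nonterminal for each terminal appearing in a rule of length ≥ 2: X1 → (, X2 → id, X3 → +.
Binarize each right-hand side of length ≥ 3 by chaining fresh nonterminals (Y1, Y2, …): affected rules were S → X1 P Q; S → X2 X3 X2; Q → X1 X1 P; P → S X2 P.

S ::= id | X1 Y1 | X2 Y2; Q ::= * | X1 Y3 | ( | X1 S; P ::= X1 X2 | S Y4; X1 ::= (; X2 ::= id; X3 ::= +; Y1 ::= P Q; Y2 ::= X3 X2; Y3 ::= X1 P; Y4 ::= X2 P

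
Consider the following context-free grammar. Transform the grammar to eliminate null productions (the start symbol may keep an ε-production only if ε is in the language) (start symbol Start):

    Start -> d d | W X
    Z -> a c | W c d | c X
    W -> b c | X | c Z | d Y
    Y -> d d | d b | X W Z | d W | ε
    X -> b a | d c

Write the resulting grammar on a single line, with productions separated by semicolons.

The nullable symbols are {Y}.
ε ∉ L(G), so no ε-production is kept.
Add the nullable-subset variants: W → d Y gives d Y | d.

Start -> d d | W X; Z -> a c | W c d | c X; W -> b c | X | c Z | d Y | d; Y -> d d | d b | X W Z | d W; X -> b a | d c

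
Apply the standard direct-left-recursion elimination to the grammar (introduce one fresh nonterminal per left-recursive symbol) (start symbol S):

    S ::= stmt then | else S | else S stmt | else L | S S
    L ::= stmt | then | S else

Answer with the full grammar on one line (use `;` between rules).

Directly left-recursive nonterminal: S.
For S: α = {S}, β = {stmt then, else S, else S stmt, else L}. Rewrite as S → β S' and S' → α S' | ε.

S ::= stmt then S' | else S S' | else S stmt S' | else L S'; L ::= stmt | then | S else; S' ::= S S' | ε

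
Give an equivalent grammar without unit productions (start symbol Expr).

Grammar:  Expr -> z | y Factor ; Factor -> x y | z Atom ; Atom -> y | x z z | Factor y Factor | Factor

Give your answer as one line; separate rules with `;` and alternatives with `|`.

Unit pairs: Atom ⇒* {Factor}.
Replace each nonterminal's rules with the union of the non-unit rules of every nonterminal it unit-derives.

Expr -> z | y Factor; Factor -> x y | z Atom; Atom -> y | x z z | Factor y Factor | x y | z Atom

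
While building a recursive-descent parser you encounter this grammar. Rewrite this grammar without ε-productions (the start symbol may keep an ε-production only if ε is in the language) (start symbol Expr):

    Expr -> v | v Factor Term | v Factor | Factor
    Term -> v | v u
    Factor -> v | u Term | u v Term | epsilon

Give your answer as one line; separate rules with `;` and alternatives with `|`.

Expr -> v | v Factor Term | v Term | v Factor | Factor | epsilon; Term -> v | v u; Factor -> v | u Term | u v Term

Nullable nonterminals: {Expr, Factor}.
ε ∈ L(G) since Expr is nullable, so keep Expr → ε.
For each production, add variants omitting each subset of nullable occurrences: Expr → v Factor Term gives v Factor Term | v Term.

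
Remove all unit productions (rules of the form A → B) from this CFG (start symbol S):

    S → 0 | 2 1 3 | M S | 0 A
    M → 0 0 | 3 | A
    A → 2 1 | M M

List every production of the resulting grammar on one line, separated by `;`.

S → 0 | 2 1 3 | M S | 0 A; M → 2 1 | M M | 0 0 | 3; A → 2 1 | M M

Unit pairs: M ⇒* {A}.
Replace each nonterminal's rules with the union of the non-unit rules of every nonterminal it unit-derives.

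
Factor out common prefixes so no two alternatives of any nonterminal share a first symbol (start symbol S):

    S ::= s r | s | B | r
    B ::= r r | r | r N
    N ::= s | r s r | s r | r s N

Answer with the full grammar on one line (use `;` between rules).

S has alternatives sharing prefix 's': factor to S → s S' with S' → r | ε.
B has alternatives sharing prefix 'r': factor to B → r B' with B' → r | ε | N.
N has alternatives sharing prefix 'r s': factor to N → r s N' with N' → r | N.
N has alternatives sharing prefix 's': factor to N → s N'' with N'' → ε | r.

S ::= B | r | s S'; B ::= r B'; N ::= r s N' | s N''; S' ::= r | eps; B' ::= r | eps | N; N' ::= r | N; N'' ::= eps | r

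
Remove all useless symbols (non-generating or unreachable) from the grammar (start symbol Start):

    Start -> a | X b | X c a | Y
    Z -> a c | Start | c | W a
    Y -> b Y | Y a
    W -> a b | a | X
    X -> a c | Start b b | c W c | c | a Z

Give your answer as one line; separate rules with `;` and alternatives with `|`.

Start -> a | X b | X c a; Z -> a c | Start | c | W a; W -> a b | a | X; X -> a c | Start b b | c W c | c | a Z

Generating nonterminals: {Start, W, X, Z}.
Reachable from Start after that: {Start, W, X, Z}.
Removed useless symbols: {Y} and every production mentioning them.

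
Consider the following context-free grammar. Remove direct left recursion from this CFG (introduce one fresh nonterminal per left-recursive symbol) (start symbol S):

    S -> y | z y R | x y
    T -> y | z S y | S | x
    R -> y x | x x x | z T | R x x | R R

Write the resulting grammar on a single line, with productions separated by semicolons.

R is directly left-recursive.
For R: α = {x x, R}, β = {y x, x x x, z T}. Rewrite as R → β R' and R' → α R' | ε.

S -> y | z y R | x y; T -> y | z S y | S | x; R -> y x R' | x x x R' | z T R'; R' -> x x R' | R R' | ε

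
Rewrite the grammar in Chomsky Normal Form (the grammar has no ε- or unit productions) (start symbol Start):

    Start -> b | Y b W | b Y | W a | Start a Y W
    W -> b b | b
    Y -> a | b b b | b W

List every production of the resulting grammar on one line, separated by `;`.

Introduce a nonterminal for each terminal appearing in a rule of length ≥ 2: X1 → b, X2 → a.
Binarize each right-hand side of length ≥ 3 by chaining fresh nonterminals (Y1, Y2, …): affected rules were Start → Y X1 W; Start → Start X2 Y W; Y → X1 X1 X1.

Start -> b | Y Y1 | X1 Y | W X2 | Start Y2; W -> X1 X1 | b; Y -> a | X1 Y4 | X1 W; X1 -> b; X2 -> a; Y1 -> X1 W; Y2 -> X2 Y3; Y3 -> Y W; Y4 -> X1 X1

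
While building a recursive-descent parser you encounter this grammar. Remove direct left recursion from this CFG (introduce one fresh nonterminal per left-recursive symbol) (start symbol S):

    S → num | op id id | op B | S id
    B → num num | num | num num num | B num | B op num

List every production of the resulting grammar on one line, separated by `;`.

S, B are directly left-recursive.
For S: α = {id}, β = {num, op id id, op B}. Rewrite as S → β S' and S' → α S' | ε.
For B: α = {num, op num}, β = {num num, num, num num num}. Rewrite as B → β B' and B' → α B' | ε.

S → num S' | op id id S' | op B S'; B → num num B' | num B' | num num num B'; S' → id S' | ε; B' → num B' | op num B' | ε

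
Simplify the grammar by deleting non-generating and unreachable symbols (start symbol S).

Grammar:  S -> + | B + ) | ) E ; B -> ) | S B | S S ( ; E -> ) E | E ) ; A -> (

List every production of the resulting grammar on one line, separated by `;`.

Generating nonterminals: {A, B, S}.
Reachable from S after that: {B, S}.
Removed useless symbols: {A, E} and every production mentioning them.

S -> + | B + ); B -> ) | S B | S S (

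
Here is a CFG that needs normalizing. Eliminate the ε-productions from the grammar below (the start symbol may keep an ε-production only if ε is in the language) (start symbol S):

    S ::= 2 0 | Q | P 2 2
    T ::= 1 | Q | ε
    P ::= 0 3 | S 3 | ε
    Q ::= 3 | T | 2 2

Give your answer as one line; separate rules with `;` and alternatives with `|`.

S ::= 2 0 | Q | P 2 2 | 2 2 | ε; T ::= 1 | Q; P ::= 0 3 | S 3 | 3; Q ::= 3 | T | 2 2

Nullable nonterminals: {P, Q, S, T}.
ε ∈ L(G) since S is nullable, so keep S → ε.
For each production, add variants omitting each subset of nullable occurrences: S → P 2 2 gives P 2 2 | 2 2. P → S 3 gives S 3 | 3.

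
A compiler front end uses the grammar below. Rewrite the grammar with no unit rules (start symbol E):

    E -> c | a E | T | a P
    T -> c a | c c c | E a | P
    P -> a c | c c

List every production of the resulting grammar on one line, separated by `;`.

E -> c | a E | a P | a c | c c | c a | c c c | E a; T -> a c | c c | c a | c c c | E a; P -> a c | c c

Unit pairs: E ⇒* {P, T}; T ⇒* {P}.
For every A with A ⇒* B via unit rules, add B's non-unit alternatives to A; then delete every rule of the form X → Y.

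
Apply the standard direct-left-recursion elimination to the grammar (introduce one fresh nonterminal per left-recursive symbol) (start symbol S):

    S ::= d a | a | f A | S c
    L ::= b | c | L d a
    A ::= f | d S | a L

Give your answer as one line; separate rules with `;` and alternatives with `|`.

S ::= d a S' | a S' | f A S'; L ::= b L' | c L'; A ::= f | d S | a L; S' ::= c S' | eps; L' ::= d a L' | eps

Directly left-recursive nonterminals: S, L.
For S: α = {c}, β = {d a, a, f A}. Rewrite as S → β S' and S' → α S' | ε.
For L: α = {d a}, β = {b, c}. Rewrite as L → β L' and L' → α L' | ε.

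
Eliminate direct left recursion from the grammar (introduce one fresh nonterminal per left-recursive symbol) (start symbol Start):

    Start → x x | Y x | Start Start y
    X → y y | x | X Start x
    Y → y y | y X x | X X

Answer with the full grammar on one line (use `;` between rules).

Start, X are directly left-recursive.
For Start: α = {Start y}, β = {x x, Y x}. Rewrite as Start → β Start1 and Start1 → α Start1 | ε.
For X: α = {Start x}, β = {y y, x}. Rewrite as X → β X1 and X1 → α X1 | ε.

Start → x x Start1 | Y x Start1; X → y y X1 | x X1; Y → y y | y X x | X X; Start1 → Start y Start1 | ε; X1 → Start x X1 | ε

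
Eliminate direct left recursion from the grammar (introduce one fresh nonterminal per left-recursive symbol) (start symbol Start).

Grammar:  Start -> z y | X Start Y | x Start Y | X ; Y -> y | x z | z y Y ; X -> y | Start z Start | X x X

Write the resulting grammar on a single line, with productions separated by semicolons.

Start -> z y | X Start Y | x Start Y | X; Y -> y | x z | z y Y; X -> y X1 | Start z Start X1; X1 -> x X X1 | epsilon

Directly left-recursive nonterminal: X.
For X: α = {x X}, β = {y, Start z Start}. Rewrite as X → β X1 and X1 → α X1 | ε.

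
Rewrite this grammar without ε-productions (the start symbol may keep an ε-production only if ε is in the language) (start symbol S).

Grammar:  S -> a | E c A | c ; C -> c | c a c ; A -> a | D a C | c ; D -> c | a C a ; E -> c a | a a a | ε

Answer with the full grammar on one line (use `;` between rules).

Nullable set = {E}.
ε ∉ L(G), so no ε-production is kept.
Add the nullable-subset variants: S → E c A gives E c A | c A.

S -> a | E c A | c A | c; C -> c | c a c; A -> a | D a C | c; D -> c | a C a; E -> c a | a a a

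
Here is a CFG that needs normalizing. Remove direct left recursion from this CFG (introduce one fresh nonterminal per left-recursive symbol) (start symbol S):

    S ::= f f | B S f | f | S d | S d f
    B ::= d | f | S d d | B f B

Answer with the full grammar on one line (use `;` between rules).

S, B are directly left-recursive.
For S: α = {d, d f}, β = {f f, B S f, f}. Rewrite as S → β S' and S' → α S' | ε.
For B: α = {f B}, β = {d, f, S d d}. Rewrite as B → β B' and B' → α B' | ε.

S ::= f f S' | B S f S' | f S'; B ::= d B' | f B' | S d d B'; S' ::= d S' | d f S' | ε; B' ::= f B B' | ε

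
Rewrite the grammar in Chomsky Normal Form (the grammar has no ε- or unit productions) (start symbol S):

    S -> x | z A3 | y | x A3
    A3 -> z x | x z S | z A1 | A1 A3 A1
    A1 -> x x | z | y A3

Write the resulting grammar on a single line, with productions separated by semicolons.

S -> x | X1 A3 | y | X2 A3; A3 -> X1 X2 | X2 Y1 | X1 A1 | A1 Y2; A1 -> X2 X2 | z | X3 A3; X1 -> z; X2 -> x; X3 -> y; Y1 -> X1 S; Y2 -> A3 A1

Introduce a nonterminal for each terminal appearing in a rule of length ≥ 2: X1 → z, X2 → x, X3 → y.
Binarize each right-hand side of length ≥ 3 by chaining fresh nonterminals (Y1, Y2, …): affected rules were A3 → X2 X1 S; A3 → A1 A3 A1.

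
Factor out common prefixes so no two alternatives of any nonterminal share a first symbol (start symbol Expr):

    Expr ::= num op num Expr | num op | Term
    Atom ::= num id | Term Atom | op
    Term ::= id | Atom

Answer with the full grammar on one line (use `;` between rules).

Expr has alternatives sharing prefix 'num op': factor to Expr → num op Expr1 with Expr1 → num Expr | ε.

Expr ::= Term | num op Expr1; Atom ::= num id | Term Atom | op; Term ::= id | Atom; Expr1 ::= num Expr | ε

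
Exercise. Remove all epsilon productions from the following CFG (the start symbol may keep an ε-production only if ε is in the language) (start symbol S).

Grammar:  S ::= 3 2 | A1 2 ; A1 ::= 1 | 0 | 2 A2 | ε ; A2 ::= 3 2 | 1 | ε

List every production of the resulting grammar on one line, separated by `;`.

Nullable nonterminals: {A1, A2}.
ε ∉ L(G), so no ε-production is kept.
For each production, add variants omitting each subset of nullable occurrences: S → A1 2 gives A1 2 | 2. A1 → 2 A2 gives 2 A2 | 2.

S ::= 3 2 | A1 2 | 2; A1 ::= 1 | 0 | 2 A2 | 2; A2 ::= 3 2 | 1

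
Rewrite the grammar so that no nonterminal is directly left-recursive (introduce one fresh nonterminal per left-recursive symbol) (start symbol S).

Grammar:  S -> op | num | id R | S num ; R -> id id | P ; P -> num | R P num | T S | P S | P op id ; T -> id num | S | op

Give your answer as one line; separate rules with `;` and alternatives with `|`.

S -> op S' | num S' | id R S'; R -> id id | P; P -> num P' | R P num P' | T S P'; T -> id num | S | op; S' -> num S' | ε; P' -> S P' | op id P' | ε

Left recursion appears on S, P.
For S: α = {num}, β = {op, num, id R}. Rewrite as S → β S' and S' → α S' | ε.
For P: α = {S, op id}, β = {num, R P num, T S}. Rewrite as P → β P' and P' → α P' | ε.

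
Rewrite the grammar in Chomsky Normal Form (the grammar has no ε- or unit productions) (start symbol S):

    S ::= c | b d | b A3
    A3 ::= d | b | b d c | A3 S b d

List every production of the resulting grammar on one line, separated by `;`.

S ::= c | X1 X2 | X1 A3; A3 ::= d | b | X1 Y1 | A3 Y2; X1 ::= b; X2 ::= d; X3 ::= c; Y1 ::= X2 X3; Y2 ::= S Y3; Y3 ::= X1 X2

Introduce a nonterminal for each terminal appearing in a rule of length ≥ 2: X1 → b, X2 → d, X3 → c.
Binarize each right-hand side of length ≥ 3 by chaining fresh nonterminals (Y1, Y2, …): affected rules were A3 → X1 X2 X3; A3 → A3 S X1 X2.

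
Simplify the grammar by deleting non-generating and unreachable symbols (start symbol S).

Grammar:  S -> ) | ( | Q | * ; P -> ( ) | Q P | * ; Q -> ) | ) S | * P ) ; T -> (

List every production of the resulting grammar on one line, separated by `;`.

S -> ) | ( | Q | *; P -> ( ) | Q P | *; Q -> ) | ) S | * P )

Generating nonterminals: {P, Q, S, T}.
Reachable from S after that: {P, Q, S}.
Removed useless symbols: {T} and every production mentioning them.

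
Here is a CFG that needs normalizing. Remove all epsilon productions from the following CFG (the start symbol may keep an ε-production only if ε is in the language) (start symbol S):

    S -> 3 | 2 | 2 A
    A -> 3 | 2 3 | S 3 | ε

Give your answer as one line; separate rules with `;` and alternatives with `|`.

Nullable set = {A}.
ε ∉ L(G), so no ε-production is kept.

S -> 3 | 2 | 2 A; A -> 3 | 2 3 | S 3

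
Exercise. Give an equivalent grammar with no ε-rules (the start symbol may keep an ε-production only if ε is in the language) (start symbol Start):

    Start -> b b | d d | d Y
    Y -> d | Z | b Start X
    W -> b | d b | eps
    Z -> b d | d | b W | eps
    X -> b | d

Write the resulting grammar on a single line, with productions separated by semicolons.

Start -> b b | d d | d Y | d; Y -> d | Z | b Start X; W -> b | d b; Z -> b d | d | b W | b; X -> b | d

The nullable symbols are {W, Y, Z}.
ε ∉ L(G), so no ε-production is kept.
Expand every rule over subsets of its nullable positions: Start → d Y gives d Y | d. Z → b W gives b W | b.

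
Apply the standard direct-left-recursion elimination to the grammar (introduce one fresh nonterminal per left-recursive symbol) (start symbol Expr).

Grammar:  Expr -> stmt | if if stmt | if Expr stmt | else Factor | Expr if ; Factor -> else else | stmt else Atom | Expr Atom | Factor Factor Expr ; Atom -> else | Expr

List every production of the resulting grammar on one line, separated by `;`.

Expr -> stmt Expr1 | if if stmt Expr1 | if Expr stmt Expr1 | else Factor Expr1; Factor -> else else Factor1 | stmt else Atom Factor1 | Expr Atom Factor1; Atom -> else | Expr; Expr1 -> if Expr1 | ε; Factor1 -> Factor Expr Factor1 | ε

Left recursion appears on Expr, Factor.
For Expr: α = {if}, β = {stmt, if if stmt, if Expr stmt, else Factor}. Rewrite as Expr → β Expr1 and Expr1 → α Expr1 | ε.
For Factor: α = {Factor Expr}, β = {else else, stmt else Atom, Expr Atom}. Rewrite as Factor → β Factor1 and Factor1 → α Factor1 | ε.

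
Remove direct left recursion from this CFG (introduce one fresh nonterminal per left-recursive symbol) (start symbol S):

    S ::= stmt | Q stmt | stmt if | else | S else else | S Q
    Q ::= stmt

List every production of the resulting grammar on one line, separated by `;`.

S ::= stmt S' | Q stmt S' | stmt if S' | else S'; Q ::= stmt; S' ::= else else S' | Q S' | ε

Directly left-recursive nonterminal: S.
For S: α = {else else, Q}, β = {stmt, Q stmt, stmt if, else}. Rewrite as S → β S' and S' → α S' | ε.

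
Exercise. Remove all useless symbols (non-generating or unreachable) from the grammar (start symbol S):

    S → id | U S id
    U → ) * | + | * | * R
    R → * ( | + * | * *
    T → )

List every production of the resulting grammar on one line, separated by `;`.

Generating nonterminals: {R, S, T, U}.
Reachable from S after that: {R, S, U}.
Removed useless symbols: {T} and every production mentioning them.

S → id | U S id; U → ) * | + | * | * R; R → * ( | + * | * *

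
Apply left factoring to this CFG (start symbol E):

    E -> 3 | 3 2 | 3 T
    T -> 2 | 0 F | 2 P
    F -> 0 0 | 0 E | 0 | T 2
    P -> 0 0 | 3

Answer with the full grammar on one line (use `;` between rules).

E -> 3 E'; T -> 0 F | 2 T'; F -> T 2 | 0 F'; P -> 0 0 | 3; E' -> ε | 2 | T; T' -> ε | P; F' -> 0 | E | ε

E has alternatives sharing prefix '3': factor to E → 3 E' with E' → ε | 2 | T.
T has alternatives sharing prefix '2': factor to T → 2 T' with T' → ε | P.
F has alternatives sharing prefix '0': factor to F → 0 F' with F' → 0 | E | ε.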